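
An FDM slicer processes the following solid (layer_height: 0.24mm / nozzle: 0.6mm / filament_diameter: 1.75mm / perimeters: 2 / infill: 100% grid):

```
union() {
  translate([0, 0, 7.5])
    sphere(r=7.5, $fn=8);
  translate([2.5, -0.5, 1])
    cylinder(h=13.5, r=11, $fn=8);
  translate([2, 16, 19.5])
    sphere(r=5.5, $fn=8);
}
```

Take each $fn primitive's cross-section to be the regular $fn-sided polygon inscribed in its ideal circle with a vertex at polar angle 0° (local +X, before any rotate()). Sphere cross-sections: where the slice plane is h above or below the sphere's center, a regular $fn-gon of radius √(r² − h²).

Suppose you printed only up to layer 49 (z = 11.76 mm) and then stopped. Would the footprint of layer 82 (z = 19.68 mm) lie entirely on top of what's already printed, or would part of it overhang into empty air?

Compare the two slices. At z = 11.76: the r=7.5 sphere contributes a regular 8-gon of circumradius √(7.5²−4.26²) = 6.173 (area = (8/2)·6.173²·sin(360°/8) = 107.77 mm²); the r=11 cylinder at (2.5, -0.5) contributes a regular 8-gon of circumradius 11 (area = (8/2)·11.000²·sin(360°/8) = 342.24 mm²); the sphere at (2, 16) is not intersected at this z (|z−center|=7.740 > r=5.5); Taking the union: the r=7.5 sphere lies entirely inside the r=11 cylinder at (2.5, -0.5), so the union is just the r=11 cylinder at (2.5, -0.5) — area = 342.24 mm². At z = 19.68: the sphere is absent (|z−center|=12.180 > r=7.5); the cylinder at (2.5, -0.5) is absent (z outside [1, 14.5]); the r=5.5 sphere at (2, 16) slices to a regular 8-gon of circumradius 5.497 (√(r²−h²) with h=0.18 from center) (area = (8/2)·5.497²·sin(360°/8) = 85.47 mm²); Merging all regions: only the r=5.5 sphere at (2, 16) is present, so the union is just that shape — area = 85.47 mm². Checking containment: at z = 19.68 the cross-section extends beyond the z = 11.76 cross-section by about 85.47 mm².

part overhangs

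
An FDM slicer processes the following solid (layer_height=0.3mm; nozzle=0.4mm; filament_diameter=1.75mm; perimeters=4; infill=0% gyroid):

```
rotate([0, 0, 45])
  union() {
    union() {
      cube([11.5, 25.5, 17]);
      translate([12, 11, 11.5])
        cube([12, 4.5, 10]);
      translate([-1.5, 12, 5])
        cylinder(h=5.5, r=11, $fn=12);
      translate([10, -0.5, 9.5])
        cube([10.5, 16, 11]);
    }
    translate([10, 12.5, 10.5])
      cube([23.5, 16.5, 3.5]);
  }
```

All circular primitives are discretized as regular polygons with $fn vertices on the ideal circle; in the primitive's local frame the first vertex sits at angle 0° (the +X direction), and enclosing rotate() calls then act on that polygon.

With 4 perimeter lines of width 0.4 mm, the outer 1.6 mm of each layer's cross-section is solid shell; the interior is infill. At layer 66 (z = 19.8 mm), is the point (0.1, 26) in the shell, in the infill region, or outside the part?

At z = 19.8 mm: the cube is not intersected at this z (z outside [0, 17]); the cube at (12, 11) is present — its section is the full 12×4.5 rectangle; the cylinder at (-1.5, 12) does not reach this height (z outside [5, 10.5]); the cube at (10, -0.5) (footprint 10.5×16) is included at this height; Combining (union): the regions partially overlap (shared area 38.25 mm²), so overlapping operands fuse into one piece — 1 connected region; the cube at (10, 12.5) is not intersected at this z (z outside [10.5, 14]); Merging all regions: only the result so far is present, so the union is just that shape — 1 connected region; (whole slice rotated 45° about Z — lengths, areas and connectivity unchanged). Overall, the cross-section is a single solid region. Undo the 45° rotation: the query point maps to (18.455, 18.314) in the un-rotated model frame. The nearest boundary edge runs (12.00, 15.50)→(20.50, 15.50); distance from the point to it = 2.81 mm. The point is not inside any of the regions above, so it lies outside the cross-section (2.81 mm from the nearest boundary).

outside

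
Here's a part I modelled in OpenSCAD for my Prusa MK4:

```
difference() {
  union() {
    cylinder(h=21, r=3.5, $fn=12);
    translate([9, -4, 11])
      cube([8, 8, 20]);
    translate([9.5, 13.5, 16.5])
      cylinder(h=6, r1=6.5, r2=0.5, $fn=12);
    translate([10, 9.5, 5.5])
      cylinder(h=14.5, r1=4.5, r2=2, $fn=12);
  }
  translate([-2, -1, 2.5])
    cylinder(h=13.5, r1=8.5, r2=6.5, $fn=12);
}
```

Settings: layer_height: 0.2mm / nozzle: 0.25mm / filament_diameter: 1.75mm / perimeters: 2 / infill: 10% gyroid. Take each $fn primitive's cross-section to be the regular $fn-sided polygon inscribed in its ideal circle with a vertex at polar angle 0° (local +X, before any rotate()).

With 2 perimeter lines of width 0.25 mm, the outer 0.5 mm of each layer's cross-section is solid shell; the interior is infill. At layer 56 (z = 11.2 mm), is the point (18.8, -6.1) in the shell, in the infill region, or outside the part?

outside

At z = 11.2 mm: the r=3.5 cylinder gives a regular 12-gon of circumradius 3.5 (constant along its height); the cube at (9, -4) (footprint 8×8) is included at this height; the cone at (9.5, 13.5) does not reach this height (z outside [16.5, 22.5]); the cone at (10, 9.5): at t=0.393 of its height the radius interpolates to r₁+(r₂−r₁)t = 3.517, giving a regular 12-gon of that circumradius; Combining (union): the 3 present regions are separate (no shared area or edge), so areas and boundary lengths simply add and each stays a separate island — 3 connected regions; the cone at (-2, -1): at t=0.644 of its height the radius interpolates to r₁+(r₂−r₁)t = 7.211, giving a regular 12-gon of that circumradius; Subtracting the remaining from the first: starting from the result so far, the cone at (-2, -1) partially overlaps it — only the 36.75 mm² overlap (of its 156.00 mm²) is removed, clipping the outline — 2 connected regions. Overall, the cross-section has 2 separate islands. The nearest boundary edge runs (17.00, 4.00)→(17.00, -4.00); distance from the point to it = 2.77 mm. The point is not inside any of the regions above, so it lies outside the cross-section (2.77 mm from the nearest boundary).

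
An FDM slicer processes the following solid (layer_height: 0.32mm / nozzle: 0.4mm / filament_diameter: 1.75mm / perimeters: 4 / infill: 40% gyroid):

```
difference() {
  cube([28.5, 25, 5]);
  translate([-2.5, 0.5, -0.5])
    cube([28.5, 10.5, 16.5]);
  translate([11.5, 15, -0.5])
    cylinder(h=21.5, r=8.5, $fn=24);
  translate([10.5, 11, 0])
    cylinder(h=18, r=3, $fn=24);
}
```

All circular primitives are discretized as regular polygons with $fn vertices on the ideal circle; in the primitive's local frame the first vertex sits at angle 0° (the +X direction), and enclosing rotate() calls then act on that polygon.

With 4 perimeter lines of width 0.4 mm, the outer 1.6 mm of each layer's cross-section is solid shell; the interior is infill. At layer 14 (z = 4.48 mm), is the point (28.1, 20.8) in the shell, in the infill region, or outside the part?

At z = 4.48 mm: the 28.5×25 cube contributes its full rectangle; the 28.5×10.5 cube at (-2.5, 0.5) contributes its full rectangle; the r=8.5 cylinder at (11.5, 15) contributes a regular 24-gon of circumradius 8.5; the r=3 cylinder at (10.5, 11) gives a regular 24-gon of circumradius 3 (constant along its height); After the difference (first − rest): starting from the 28.5×25 cube, the 28.5×10.5 cube at (-2.5, 0.5) partially overlaps it — only the 273.00 mm² overlap (of its 299.25 mm²) is removed, clipping the outline; the r=8.5 cylinder at (11.5, 15) partially overlaps it — only the 177.18 mm² overlap (of its 224.40 mm²) is removed, clipping the outline; the r=3 cylinder at (10.5, 11) misses the remaining region (no effect) — 1 connected region. Overall, the cross-section is a single solid region. The nearest boundary edge runs (28.50, 25.00)→(28.50, 0.00); distance from the point to it = 0.40 mm. The point is inside the cross-section, 0.40 mm from the nearest boundary — within the 1.6 mm shell band (4 × 0.4).

shell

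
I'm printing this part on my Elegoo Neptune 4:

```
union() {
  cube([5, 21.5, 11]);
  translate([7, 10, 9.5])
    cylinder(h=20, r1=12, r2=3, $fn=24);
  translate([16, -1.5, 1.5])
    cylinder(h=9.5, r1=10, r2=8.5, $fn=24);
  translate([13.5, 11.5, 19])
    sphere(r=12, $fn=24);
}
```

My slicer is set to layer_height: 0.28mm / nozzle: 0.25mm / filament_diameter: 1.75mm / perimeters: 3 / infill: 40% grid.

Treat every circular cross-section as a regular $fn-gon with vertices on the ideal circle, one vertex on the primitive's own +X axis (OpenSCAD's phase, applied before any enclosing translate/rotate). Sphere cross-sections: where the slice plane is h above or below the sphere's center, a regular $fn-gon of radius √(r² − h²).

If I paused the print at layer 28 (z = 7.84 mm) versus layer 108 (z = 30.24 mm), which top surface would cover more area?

layer 28 (z = 7.84 mm)

Layer 28 (z = 7.84): the cube is present — its section is the full 5×21.5 rectangle (area 107.50 mm²); the cone at (7, 10) is absent (z outside [9.5, 29.5]); the cone at (16, -1.5) contributes a regular 24-gon of circumradius 8.999 (interpolated between r1=10 and r2=8.5 at t=0.667) (area = (24/2)·8.999²·sin(360°/24) = 251.51 mm²); the sphere at (13.5, 11.5): section is a regular 24-gon, circumradius = √(r²−h²) = √(12²−11.16²) = 4.411 (area = (24/2)·4.411²·sin(360°/24) = 60.42 mm²); Combining (union): the regions partially overlap — summed areas 419.44 mm² minus the doubly-counted overlap 0.10 mm² gives 419.34 mm² — area = 419.34 mm². So its area = 419.34 mm². Layer 108 (z = 30.24): the cube does not reach this height (z outside [0, 11]); the cone at (7, 10) is absent (z outside [9.5, 29.5]); the cone at (16, -1.5) does not reach this height (z outside [1.5, 11]); the sphere at (13.5, 11.5): section is a regular 24-gon, circumradius = √(r²−h²) = √(12²−11.24²) = 4.203 (area = (24/2)·4.203²·sin(360°/24) = 54.86 mm²); Combining (union): only the r=12 sphere at (13.5, 11.5) is present, so the union is just that shape — area = 54.86 mm². So its area = 54.86 mm². Layer 28 is larger (419.34 vs 54.86 mm²).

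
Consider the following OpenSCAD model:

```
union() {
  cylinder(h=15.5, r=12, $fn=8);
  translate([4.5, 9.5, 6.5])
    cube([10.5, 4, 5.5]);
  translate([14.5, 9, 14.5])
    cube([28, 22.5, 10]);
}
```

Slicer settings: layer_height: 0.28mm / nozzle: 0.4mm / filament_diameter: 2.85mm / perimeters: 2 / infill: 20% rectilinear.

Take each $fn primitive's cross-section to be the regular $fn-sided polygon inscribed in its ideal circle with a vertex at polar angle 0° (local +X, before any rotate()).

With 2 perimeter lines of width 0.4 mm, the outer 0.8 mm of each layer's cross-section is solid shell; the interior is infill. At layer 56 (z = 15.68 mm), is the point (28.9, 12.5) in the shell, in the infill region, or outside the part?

At z = 15.68 mm: the cylinder is not intersected at this z (z outside [0, 15.5]); the cube at (4.5, 9.5) is not intersected at this z (z outside [6.5, 12]); the 28×22.5 cube at (14.5, 9) contributes its full rectangle; Taking the union: only the 28×22.5 cube at (14.5, 9) is present, so the union is just that shape — 1 connected region. Overall, the cross-section is a single solid region. The nearest boundary edge runs (14.50, 9.00)→(42.50, 9.00); distance from the point to it = 3.50 mm. The point is inside the cross-section and 3.50 mm from the nearest boundary — more than the 0.8 mm shell width (2 × 0.4), so it's in the infill interior.

infill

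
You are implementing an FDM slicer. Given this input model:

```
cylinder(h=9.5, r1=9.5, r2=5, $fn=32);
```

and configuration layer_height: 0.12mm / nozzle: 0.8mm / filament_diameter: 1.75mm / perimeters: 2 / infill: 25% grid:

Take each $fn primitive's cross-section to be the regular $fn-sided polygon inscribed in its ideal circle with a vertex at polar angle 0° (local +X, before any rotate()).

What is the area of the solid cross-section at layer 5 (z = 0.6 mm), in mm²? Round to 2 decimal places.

At z = 0.6 mm: the cone contributes a regular 32-gon of circumradius 9.216 (interpolated between r1=9.5 and r2=5 at t=0.063) (area = (32/2)·9.216²·sin(360°/32) = 265.11 mm²). Overall, the cross-section is a single solid region. Net area = 265.11 mm².

265.11 mm²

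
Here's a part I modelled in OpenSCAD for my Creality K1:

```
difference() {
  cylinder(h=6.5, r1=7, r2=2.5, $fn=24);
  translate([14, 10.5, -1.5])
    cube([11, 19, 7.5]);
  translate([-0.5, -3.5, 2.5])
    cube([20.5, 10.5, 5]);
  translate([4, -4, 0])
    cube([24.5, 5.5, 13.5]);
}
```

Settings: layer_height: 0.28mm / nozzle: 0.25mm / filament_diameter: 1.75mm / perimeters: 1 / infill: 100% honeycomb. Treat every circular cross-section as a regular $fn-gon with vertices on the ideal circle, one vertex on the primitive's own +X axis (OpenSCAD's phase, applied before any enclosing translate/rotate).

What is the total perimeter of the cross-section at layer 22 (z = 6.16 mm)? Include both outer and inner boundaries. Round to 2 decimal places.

12.90 mm

At z = 6.16 mm: the cone: at t=0.948 of its height the radius interpolates to r₁+(r₂−r₁)t = 2.735, giving a regular 24-gon of that circumradius (perimeter = 2·24·2.735·sin(180°/24) = 17.14 mm); the cube at (14, 10.5) does not reach this height (z outside [-1.5, 6]); the 20.5×10.5 cube at (-0.5, -3.5) contributes its full rectangle (perimeter 62.00 mm); the cube at (4, -4) (footprint 24.5×5.5) is included at this height (perimeter 60.00 mm); After the difference (first − rest): starting from the cone, the 20.5×10.5 cube at (-0.5, -3.5) partially overlaps it — only the 14.32 mm² overlap (of its 215.25 mm²) is removed, clipping the outline; the 24.5×5.5 cube at (4, -4) misses the remaining region (no effect) — boundary = 12.90 mm. Overall, the cross-section is a single solid region. Total boundary length (outer) = 12.90 mm.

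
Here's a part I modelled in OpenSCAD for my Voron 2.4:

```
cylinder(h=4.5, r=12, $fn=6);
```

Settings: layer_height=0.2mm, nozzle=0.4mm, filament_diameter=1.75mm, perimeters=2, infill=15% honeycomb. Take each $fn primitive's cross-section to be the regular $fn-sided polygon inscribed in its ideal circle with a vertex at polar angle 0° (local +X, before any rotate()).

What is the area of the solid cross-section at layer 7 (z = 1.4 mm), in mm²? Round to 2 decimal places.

At z = 1.4 mm: the r=12 cylinder gives a regular 6-gon of circumradius 12 (constant along its height) (area = (6/2)·12.000²·sin(360°/6) = 374.12 mm²). Overall, the cross-section is a single solid region. Net area = 374.12 mm².

374.12 mm²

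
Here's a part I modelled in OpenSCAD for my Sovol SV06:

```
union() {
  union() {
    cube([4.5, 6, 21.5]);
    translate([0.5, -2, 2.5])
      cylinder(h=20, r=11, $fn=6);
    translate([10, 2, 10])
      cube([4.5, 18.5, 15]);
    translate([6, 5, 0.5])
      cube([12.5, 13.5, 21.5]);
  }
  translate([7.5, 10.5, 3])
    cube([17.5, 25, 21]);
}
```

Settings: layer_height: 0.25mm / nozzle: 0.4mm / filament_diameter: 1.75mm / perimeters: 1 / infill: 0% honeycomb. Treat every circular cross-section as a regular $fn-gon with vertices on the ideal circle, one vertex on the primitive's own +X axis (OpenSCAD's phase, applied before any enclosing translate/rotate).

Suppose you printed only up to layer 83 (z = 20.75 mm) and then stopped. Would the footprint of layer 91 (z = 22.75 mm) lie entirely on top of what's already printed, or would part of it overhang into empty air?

Compare the two slices. At z = 20.75: the cube (footprint 4.5×6) is included at this height (area 27.00 mm²); the r=11 cylinder at (0.5, -2) gives a regular 6-gon of circumradius 11 (constant along its height) (area = (6/2)·11.000²·sin(360°/6) = 314.37 mm²); the cube at (10, 2) is present — its section is the full 4.5×18.5 rectangle (area 83.25 mm²); the cube at (6, 5) is present — its section is the full 12.5×13.5 rectangle (area 168.75 mm²); Merging all regions: the regions partially overlap — summed areas 593.37 mm² minus the doubly-counted overlap 89.59 mm² gives 503.77 mm² — area = 503.77 mm²; the cube at (7.5, 10.5) is present — its section is the full 17.5×25 rectangle (area 437.50 mm²); Combining (union): the regions partially overlap — summed areas 941.27 mm² minus the doubly-counted overlap 97.00 mm² gives 844.27 mm² — area = 844.27 mm². At z = 22.75: the cube is absent (z outside [0, 21.5]); the cylinder at (0.5, -2) does not reach this height (z outside [2.5, 22.5]); the 4.5×18.5 cube at (10, 2) contributes its full rectangle (area 83.25 mm²); the cube at (6, 5) does not reach this height (z outside [0.5, 22]); Combining (union): only the 4.5×18.5 cube at (10, 2) is present, so the union is just that shape — area = 83.25 mm²; the cube at (7.5, 10.5) is present — its section is the full 17.5×25 rectangle (area 437.50 mm²); Taking the union: the regions partially overlap — summed areas 520.75 mm² minus the doubly-counted overlap 45.00 mm² gives 475.75 mm² — area = 475.75 mm². Checking containment: the cross-section at z = 22.75 is a subset of the cross-section at z = 20.75.

entirely on top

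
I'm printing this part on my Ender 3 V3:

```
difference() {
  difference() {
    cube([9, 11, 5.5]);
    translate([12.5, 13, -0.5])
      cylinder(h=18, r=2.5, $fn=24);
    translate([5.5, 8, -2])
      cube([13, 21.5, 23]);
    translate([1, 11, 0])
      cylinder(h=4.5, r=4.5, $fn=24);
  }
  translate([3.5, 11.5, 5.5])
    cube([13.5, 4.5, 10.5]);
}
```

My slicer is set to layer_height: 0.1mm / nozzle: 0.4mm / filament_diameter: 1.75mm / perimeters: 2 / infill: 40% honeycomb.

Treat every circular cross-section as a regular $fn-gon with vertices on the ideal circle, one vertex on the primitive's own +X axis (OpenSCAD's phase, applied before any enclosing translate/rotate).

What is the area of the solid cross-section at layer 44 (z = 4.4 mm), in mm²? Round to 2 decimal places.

68.34 mm²

At z = 4.4 mm: the cube (footprint 9×11) is included at this height (area 99.00 mm²); the cylinder at (12.5, 13): section is a regular 24-gon, circumradius r=2.5 (area = (24/2)·2.500²·sin(360°/24) = 19.41 mm²); the cube at (5.5, 8) (footprint 13×21.5) is included at this height (area 279.50 mm²); the cylinder at (1, 11): section is a regular 24-gon, circumradius r=4.5 (area = (24/2)·4.500²·sin(360°/24) = 62.89 mm²); Taking the first minus the rest: starting from the 9×11 cube (99.00 mm²), the r=2.5 cylinder at (12.5, 13) misses the remaining region (no effect); the 13×21.5 cube at (5.5, 8) partially overlaps it — only the 10.50 mm² overlap (of its 279.50 mm²) is removed, clipping the outline; the r=4.5 cylinder at (1, 11) partially overlaps it — only the 20.16 mm² overlap (of its 62.89 mm²) is removed, clipping the outline — area = 68.34 mm²; the cube at (3.5, 11.5) is not intersected at this z (z outside [5.5, 16]); Taking the first minus the rest: none of the subtracted shapes is present at this height, so the result so far is unchanged — area = 68.34 mm². Overall, the cross-section is a single solid region. Net area = 68.34 mm².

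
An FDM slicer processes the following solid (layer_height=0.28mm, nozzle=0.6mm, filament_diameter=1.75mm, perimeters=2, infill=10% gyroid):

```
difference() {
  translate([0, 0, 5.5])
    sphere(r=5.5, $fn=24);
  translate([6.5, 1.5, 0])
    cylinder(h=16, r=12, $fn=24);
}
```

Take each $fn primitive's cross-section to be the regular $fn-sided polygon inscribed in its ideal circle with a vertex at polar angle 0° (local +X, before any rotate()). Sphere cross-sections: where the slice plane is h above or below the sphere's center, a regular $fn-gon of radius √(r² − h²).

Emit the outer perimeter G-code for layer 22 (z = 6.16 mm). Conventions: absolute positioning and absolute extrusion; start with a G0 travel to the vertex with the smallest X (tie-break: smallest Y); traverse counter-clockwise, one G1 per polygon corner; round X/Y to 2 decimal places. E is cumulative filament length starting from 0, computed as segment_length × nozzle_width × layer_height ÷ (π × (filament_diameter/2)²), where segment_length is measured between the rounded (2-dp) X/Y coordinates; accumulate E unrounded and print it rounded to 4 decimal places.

At z = 6.16 mm: the sphere: section is a regular 24-gon, circumradius = √(r²−h²) = √(5.5²−0.66²) = 5.460; the cylinder at (6.5, 1.5): section is a regular 24-gon, circumradius r=12; Taking the first minus the rest: starting from the r=5.5 sphere, the r=12 cylinder at (6.5, 1.5) partially overlaps it — only the 92.17 mm² overlap (of its 447.24 mm²) is removed, clipping the outline — 1 connected region. The outline is a single polygon with 6 vertices. Extrusion per mm of travel: 0.6 × 0.28 / (π × 0.875²) = 0.069846. Accumulating E over each segment gives final E = 0.5296.

G0 X-5.46 Y0.00 Z6.16
G1 X-5.27 Y-1.41 E0.0994
G1 X-4.73 Y-2.73 E0.1990
G1 X-4.50 Y-3.02 E0.2248
G1 X-5.09 Y-1.61 E0.3316
G1 X-5.38 Y0.60 E0.4873
G1 X-5.46 Y0.00 E0.5296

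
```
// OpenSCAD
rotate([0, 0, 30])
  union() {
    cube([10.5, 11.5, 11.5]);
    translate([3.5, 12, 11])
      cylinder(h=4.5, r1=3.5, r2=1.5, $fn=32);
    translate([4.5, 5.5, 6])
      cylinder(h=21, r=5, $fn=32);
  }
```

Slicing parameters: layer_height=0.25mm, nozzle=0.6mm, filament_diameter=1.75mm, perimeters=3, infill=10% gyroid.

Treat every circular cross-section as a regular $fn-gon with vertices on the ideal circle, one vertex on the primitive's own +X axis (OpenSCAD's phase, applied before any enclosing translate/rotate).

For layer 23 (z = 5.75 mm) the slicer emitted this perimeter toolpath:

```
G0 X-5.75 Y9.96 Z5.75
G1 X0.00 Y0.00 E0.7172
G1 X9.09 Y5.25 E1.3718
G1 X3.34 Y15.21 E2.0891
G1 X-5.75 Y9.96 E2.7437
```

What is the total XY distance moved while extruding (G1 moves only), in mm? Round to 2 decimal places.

44.00 mm

Sum the Euclidean lengths of each G1 segment: total = 44.00 mm.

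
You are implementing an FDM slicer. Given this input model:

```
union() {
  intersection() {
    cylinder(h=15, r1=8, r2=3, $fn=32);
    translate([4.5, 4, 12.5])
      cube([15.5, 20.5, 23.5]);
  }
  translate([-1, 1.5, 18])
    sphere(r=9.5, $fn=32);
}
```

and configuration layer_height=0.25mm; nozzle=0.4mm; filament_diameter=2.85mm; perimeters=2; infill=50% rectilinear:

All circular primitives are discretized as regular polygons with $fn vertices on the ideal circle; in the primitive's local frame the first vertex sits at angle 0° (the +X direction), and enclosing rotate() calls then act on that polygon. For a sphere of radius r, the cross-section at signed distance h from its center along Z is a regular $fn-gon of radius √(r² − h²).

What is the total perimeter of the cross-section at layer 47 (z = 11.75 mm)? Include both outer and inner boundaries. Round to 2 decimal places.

44.88 mm

At z = 11.75 mm: the cone: at t=0.783 of its height the radius interpolates to r₁+(r₂−r₁)t = 4.083, giving a regular 32-gon of that circumradius (perimeter = 2·32·4.083·sin(180°/32) = 25.62 mm); the cube at (4.5, 4) is not intersected at this z (z outside [12.5, 36]); Taking the intersection: at least one operand is absent at this height, so nothing remains; the sphere at (-1, 1.5): section is a regular 32-gon, circumradius = √(r²−h²) = √(9.5²−6.25²) = 7.155 (perimeter = 2·32·7.155·sin(180°/32) = 44.88 mm); Combining (union): only the r=9.5 sphere at (-1, 1.5) is present, so the union is just that shape — boundary = 44.88 mm. Overall, the cross-section is a single solid region. Total boundary length (outer) = 44.88 mm.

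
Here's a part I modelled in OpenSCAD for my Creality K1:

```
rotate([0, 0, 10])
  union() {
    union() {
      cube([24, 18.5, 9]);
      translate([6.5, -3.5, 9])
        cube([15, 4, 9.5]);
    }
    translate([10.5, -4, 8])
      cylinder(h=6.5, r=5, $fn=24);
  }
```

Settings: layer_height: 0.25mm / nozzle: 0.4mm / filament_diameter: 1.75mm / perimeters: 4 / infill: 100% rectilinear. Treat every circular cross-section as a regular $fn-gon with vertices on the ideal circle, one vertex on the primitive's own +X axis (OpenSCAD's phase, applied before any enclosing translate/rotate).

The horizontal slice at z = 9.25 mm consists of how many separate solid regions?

1

At z = 9.25 mm: the cube is absent (z outside [0, 9]); the cube at (6.5, -3.5) is present — its section is the full 15×4 rectangle; Taking the union: only the 15×4 cube at (6.5, -3.5) is present, so the union is just that shape — 1 connected region; the r=5 cylinder at (10.5, -4) contributes a regular 24-gon of circumradius 5; Merging all regions: the regions partially overlap (shared area 31.05 mm²), so overlapping operands fuse into one piece — 1 connected region; (whole slice rotated 10° about Z — lengths, areas and connectivity unchanged). The result has 1 disconnected region.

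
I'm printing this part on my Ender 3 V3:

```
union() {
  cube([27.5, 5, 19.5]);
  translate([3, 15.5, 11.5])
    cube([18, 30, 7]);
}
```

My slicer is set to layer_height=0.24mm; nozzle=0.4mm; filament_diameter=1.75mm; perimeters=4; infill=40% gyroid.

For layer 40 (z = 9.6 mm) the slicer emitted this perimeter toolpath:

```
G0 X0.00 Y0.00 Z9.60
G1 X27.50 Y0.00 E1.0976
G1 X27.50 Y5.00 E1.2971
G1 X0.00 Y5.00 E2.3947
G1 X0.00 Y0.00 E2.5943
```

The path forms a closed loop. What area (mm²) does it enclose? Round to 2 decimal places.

137.50 mm²

Apply the shoelace formula to the sequence of (X, Y) vertices; enclosed area = 137.50 mm².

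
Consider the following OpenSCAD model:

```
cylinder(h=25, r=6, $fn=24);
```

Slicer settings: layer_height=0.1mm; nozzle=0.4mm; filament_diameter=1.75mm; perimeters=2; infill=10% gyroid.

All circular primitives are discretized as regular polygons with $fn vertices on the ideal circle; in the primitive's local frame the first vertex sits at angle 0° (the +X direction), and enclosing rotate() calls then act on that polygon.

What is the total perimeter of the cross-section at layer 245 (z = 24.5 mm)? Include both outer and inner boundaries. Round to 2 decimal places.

37.59 mm

At z = 24.5 mm: the r=6 cylinder gives a regular 24-gon of circumradius 6 (constant along its height) (perimeter = 2·24·6.000·sin(180°/24) = 37.59 mm). Overall, the cross-section is a single solid region. Total boundary length (outer) = 37.59 mm.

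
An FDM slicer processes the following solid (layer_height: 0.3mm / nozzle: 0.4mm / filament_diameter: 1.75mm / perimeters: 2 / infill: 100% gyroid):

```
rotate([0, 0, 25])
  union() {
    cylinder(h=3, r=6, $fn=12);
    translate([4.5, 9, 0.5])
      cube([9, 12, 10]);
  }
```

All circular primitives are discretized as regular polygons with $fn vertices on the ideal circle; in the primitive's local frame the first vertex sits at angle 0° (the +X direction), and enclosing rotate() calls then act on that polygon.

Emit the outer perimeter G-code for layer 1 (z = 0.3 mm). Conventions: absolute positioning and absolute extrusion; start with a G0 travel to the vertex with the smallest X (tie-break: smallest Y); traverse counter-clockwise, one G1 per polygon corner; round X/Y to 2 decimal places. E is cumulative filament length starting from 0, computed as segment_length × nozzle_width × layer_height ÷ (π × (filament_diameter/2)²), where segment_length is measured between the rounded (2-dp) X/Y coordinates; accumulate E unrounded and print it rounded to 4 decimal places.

G0 X-5.98 Y0.52 Z0.30
G1 X-5.44 Y-2.54 E0.1550
G1 X-3.44 Y-4.91 E0.3097
G1 X-0.52 Y-5.98 E0.4649
G1 X2.54 Y-5.44 E0.6199
G1 X4.91 Y-3.44 E0.7746
G1 X5.98 Y-0.52 E0.9298
G1 X5.44 Y2.54 E1.0848
G1 X3.44 Y4.91 E1.2395
G1 X0.52 Y5.98 E1.3947
G1 X-2.54 Y5.44 E1.5497
G1 X-4.91 Y3.44 E1.7044
G1 X-5.98 Y0.52 E1.8596

At z = 0.3 mm: the r=6 cylinder gives a regular 12-gon of circumradius 6 (constant along its height); the cube at (4.5, 9) is absent (z outside [0.5, 10.5]); Merging all regions: only the r=6 cylinder is present, so the union is just that shape — 1 connected region; (rotated 25° about Z; rotation is an isometry so areas/perimeters/island counts are preserved). The outline is a single polygon with 12 vertices. Extrusion per mm of travel: 0.4 × 0.3 / (π × 0.875²) = 0.049890. Accumulating E over each segment gives final E = 1.8596.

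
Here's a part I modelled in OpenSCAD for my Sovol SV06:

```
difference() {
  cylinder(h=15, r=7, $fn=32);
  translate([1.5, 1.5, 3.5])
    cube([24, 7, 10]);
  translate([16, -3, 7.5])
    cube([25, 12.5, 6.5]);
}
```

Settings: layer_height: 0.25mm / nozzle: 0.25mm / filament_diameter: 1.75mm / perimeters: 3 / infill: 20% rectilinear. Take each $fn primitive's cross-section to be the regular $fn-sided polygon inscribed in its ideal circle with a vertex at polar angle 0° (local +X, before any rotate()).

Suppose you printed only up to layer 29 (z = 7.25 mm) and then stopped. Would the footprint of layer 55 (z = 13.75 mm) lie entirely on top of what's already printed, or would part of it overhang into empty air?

part overhangs

Compare the two slices. At z = 7.25: the r=7 cylinder contributes a regular 32-gon of circumradius 7 (area = (32/2)·7.000²·sin(360°/32) = 152.95 mm²); the cube at (1.5, 1.5) (footprint 24×7) is included at this height (area 168.00 mm²); the cube at (16, -3) does not reach this height (z outside [7.5, 14]); Taking the first minus the rest: starting from the r=7 cylinder (152.95 mm²), the 24×7 cube at (1.5, 1.5) partially overlaps it — only the 19.71 mm² overlap (of its 168.00 mm²) is removed, clipping the outline — area = 133.24 mm². At z = 13.75: the r=7 cylinder gives a regular 32-gon of circumradius 7 (constant along its height) (area = (32/2)·7.000²·sin(360°/32) = 152.95 mm²); the cube at (1.5, 1.5) does not reach this height (z outside [3.5, 13.5]); the cube at (16, -3) (footprint 25×12.5) is included at this height (area 312.50 mm²); Subtracting the remaining from the first: starting from the r=7 cylinder (152.95 mm²), the 25×12.5 cube at (16, -3) misses the remaining region (no effect) — area = 152.95 mm². Checking containment: at z = 13.75 the cross-section extends beyond the z = 7.25 cross-section by about 19.71 mm².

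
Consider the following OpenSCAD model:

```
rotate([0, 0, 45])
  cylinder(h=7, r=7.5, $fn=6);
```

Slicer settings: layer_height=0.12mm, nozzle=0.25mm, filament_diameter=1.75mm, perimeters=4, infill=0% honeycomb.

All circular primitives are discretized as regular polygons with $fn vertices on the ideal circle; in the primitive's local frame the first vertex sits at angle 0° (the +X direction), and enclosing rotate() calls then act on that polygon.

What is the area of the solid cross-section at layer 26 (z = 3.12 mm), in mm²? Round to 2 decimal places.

146.14 mm²

At z = 3.12 mm: the r=7.5 cylinder contributes a regular 6-gon of circumradius 7.5 (area = (6/2)·7.500²·sin(360°/6) = 146.14 mm²); (rotated 45° about Z; rotation is an isometry so areas/perimeters/island counts are preserved). Overall, the cross-section is a single solid region. Net area = 146.14 mm².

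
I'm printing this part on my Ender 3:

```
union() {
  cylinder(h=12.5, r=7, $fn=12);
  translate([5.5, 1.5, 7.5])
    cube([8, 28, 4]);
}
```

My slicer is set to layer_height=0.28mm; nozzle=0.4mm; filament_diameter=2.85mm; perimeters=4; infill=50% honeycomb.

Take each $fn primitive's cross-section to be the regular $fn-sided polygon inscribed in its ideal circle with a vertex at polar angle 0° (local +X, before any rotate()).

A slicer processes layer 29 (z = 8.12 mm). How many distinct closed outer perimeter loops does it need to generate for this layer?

1

At z = 8.12 mm: the r=7 cylinder gives a regular 12-gon of circumradius 7 (constant along its height); the cube at (5.5, 1.5) is present — its section is the full 8×28 rectangle; Combining (union): the regions partially overlap (shared area 1.82 mm²), so overlapping operands fuse into one piece — 1 connected region. The result has 1 disconnected region.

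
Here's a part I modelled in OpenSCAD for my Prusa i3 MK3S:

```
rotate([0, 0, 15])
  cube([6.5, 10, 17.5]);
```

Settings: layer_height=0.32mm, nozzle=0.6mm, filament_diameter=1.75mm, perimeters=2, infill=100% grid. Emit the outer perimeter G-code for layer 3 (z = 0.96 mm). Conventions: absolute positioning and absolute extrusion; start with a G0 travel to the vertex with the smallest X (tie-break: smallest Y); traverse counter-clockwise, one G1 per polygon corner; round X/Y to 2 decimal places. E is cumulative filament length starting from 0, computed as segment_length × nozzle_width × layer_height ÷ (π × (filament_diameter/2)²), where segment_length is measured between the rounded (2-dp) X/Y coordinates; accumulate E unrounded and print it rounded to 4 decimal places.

At z = 0.96 mm: the cube (footprint 6.5×10) is included at this height; (rotated 15° about Z; rotation is an isometry so areas/perimeters/island counts are preserved). The outline is a single polygon with 4 vertices. Extrusion per mm of travel: 0.6 × 0.32 / (π × 0.875²) = 0.079824. Accumulating E over each segment gives final E = 2.6345.

G0 X-2.59 Y9.66 Z0.96
G1 X0.00 Y0.00 E0.7983
G1 X6.28 Y1.68 E1.3173
G1 X3.69 Y11.34 E2.1156
G1 X-2.59 Y9.66 E2.6345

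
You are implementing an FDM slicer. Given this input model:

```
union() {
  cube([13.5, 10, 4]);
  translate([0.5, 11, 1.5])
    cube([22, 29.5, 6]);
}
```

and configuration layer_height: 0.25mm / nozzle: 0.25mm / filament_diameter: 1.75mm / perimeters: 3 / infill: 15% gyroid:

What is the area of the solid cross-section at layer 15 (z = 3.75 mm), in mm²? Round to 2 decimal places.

At z = 3.75 mm: the 13.5×10 cube contributes its full rectangle (area 135.00 mm²); the cube at (0.5, 11) is present — its section is the full 22×29.5 rectangle (area 649.00 mm²); Merging all regions: the 2 present regions are separate (no shared area or edge), so areas and boundary lengths simply add and each stays a separate island — area = 784.00 mm². Overall, the cross-section has 2 separate islands. Net area = 784.00 mm².

784.00 mm²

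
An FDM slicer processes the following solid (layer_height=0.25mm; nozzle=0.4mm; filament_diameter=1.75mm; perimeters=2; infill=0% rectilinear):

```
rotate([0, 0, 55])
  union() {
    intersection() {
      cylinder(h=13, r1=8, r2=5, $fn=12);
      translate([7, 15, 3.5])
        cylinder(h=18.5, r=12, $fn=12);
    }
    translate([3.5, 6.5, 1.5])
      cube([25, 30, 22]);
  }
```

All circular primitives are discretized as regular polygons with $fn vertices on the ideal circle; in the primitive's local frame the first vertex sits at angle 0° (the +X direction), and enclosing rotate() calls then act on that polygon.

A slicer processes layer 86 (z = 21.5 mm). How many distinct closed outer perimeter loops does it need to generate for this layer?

At z = 21.5 mm: the cone is absent (z outside [0, 13]); the cylinder at (7, 15): section is a regular 12-gon, circumradius r=12; After intersecting: at least one operand is absent at this height, so nothing remains; the 25×30 cube at (3.5, 6.5) contributes its full rectangle; Merging all regions: only the 25×30 cube at (3.5, 6.5) is present, so the union is just that shape — 1 connected region; (whole slice rotated 55° about Z — lengths, areas and connectivity unchanged). The result has 1 disconnected region.

1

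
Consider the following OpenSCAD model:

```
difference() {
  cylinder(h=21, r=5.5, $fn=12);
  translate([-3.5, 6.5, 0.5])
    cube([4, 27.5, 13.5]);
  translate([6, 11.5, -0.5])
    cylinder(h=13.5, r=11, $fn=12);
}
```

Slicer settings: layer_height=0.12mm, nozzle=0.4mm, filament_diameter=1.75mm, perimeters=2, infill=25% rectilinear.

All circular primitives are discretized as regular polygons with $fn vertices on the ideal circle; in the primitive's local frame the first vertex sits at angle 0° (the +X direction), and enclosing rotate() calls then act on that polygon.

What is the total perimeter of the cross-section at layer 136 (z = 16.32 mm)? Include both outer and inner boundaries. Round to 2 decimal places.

At z = 16.32 mm: the cylinder: section is a regular 12-gon, circumradius r=5.5 (perimeter = 2·12·5.500·sin(180°/12) = 34.16 mm); the cube at (-3.5, 6.5) is absent (z outside [0.5, 14]); the cylinder at (6, 11.5) is absent (z outside [-0.5, 13]); After the difference (first − rest): none of the subtracted shapes is present at this height, so the r=5.5 cylinder is unchanged — boundary = 34.16 mm. Overall, the cross-section is a single solid region. Total boundary length (outer) = 34.16 mm.

34.16 mm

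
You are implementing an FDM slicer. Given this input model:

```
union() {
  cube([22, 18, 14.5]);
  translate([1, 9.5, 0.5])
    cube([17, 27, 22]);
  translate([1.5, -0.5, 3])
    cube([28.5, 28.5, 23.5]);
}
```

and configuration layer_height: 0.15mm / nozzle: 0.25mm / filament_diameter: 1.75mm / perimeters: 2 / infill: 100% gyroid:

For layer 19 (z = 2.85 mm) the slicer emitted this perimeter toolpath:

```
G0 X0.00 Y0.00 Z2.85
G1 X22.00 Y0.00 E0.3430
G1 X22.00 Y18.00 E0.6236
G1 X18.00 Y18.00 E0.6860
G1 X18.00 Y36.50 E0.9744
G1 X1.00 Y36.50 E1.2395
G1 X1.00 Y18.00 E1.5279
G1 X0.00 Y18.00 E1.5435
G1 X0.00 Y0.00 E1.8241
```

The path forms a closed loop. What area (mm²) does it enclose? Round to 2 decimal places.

710.50 mm²

Apply the shoelace formula to the sequence of (X, Y) vertices; enclosed area = 710.50 mm².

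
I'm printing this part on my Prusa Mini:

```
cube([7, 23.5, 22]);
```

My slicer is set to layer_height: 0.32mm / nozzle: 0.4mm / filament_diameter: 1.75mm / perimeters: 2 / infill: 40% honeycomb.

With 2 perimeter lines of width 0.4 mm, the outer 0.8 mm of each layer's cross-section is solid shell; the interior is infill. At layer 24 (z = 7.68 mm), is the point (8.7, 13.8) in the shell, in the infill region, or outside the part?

At z = 7.68 mm: the 7×23.5 cube contributes its full rectangle. Overall, the cross-section is a single solid region. The nearest boundary edge runs (7.00, 0.00)→(7.00, 23.50); distance from the point to it = 1.70 mm. The point is not inside any of the regions above, so it lies outside the cross-section (1.70 mm from the nearest boundary).

outside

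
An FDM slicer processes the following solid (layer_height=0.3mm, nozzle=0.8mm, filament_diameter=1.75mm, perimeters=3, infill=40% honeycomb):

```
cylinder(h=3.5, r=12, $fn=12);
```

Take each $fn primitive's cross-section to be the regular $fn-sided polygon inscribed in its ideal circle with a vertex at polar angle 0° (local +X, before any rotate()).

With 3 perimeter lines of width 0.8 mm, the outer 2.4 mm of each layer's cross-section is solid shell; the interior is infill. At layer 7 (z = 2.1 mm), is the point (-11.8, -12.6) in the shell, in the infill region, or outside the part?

outside

At z = 2.1 mm: the r=12 cylinder gives a regular 12-gon of circumradius 12 (constant along its height). Overall, the cross-section is a single solid region. The nearest boundary edge runs (-10.39, -6.00)→(-6.00, -10.39); distance from the point to it = 5.66 mm. The point is not inside any of the regions above, so it lies outside the cross-section (5.66 mm from the nearest boundary).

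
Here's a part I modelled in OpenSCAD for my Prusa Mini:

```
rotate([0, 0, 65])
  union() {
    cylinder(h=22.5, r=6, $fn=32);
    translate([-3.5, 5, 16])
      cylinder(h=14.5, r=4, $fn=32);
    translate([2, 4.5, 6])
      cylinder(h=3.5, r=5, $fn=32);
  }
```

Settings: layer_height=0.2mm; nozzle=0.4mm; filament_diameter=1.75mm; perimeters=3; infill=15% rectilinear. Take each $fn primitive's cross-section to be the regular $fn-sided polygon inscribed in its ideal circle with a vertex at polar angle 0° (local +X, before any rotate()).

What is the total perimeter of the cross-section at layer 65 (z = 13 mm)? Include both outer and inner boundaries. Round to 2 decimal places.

At z = 13 mm: the cylinder: section is a regular 32-gon, circumradius r=6 (perimeter = 2·32·6.000·sin(180°/32) = 37.64 mm); the cylinder at (-3.5, 5) does not reach this height (z outside [16, 30.5]); the cylinder at (2, 4.5) is not intersected at this z (z outside [6, 9.5]); Taking the union: only the r=6 cylinder is present, so the union is just that shape — boundary = 37.64 mm; (rotated 65° about Z; rotation is an isometry so areas/perimeters/island counts are preserved). Overall, the cross-section is a single solid region. Total boundary length (outer) = 37.64 mm.

37.64 mm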